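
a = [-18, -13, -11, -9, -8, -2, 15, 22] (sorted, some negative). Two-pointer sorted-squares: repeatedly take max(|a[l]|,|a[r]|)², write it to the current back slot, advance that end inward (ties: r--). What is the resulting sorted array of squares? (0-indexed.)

[4, 64, 81, 121, 169, 225, 324, 484]

[0,7] |-18|<=|22| out[7]=484 → r--
[0,6] |-18|>|15| out[6]=324 → l++
[1,6] |-13|<=|15| out[5]=225 → r--
[1,5] |-13|>|-2| out[4]=169 → l++
[2,5] |-11|>|-2| out[3]=121 → l++
[3,5] |-9|>|-2| out[2]=81 → l++
[4,5] |-8|>|-2| out[1]=64 → l++
[5,5] |-2|<=|-2| out[0]=4 → r--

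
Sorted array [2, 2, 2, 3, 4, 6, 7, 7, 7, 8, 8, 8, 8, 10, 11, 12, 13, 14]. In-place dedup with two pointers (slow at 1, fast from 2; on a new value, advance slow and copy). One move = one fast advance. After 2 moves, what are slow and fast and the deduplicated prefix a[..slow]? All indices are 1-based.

slow=1, fast=4, prefix=[2]

(s=1,f=2) a[fast]=2=a[slow] dup → fast++
(s=1,f=3) a[fast]=2=a[slow] dup → fast++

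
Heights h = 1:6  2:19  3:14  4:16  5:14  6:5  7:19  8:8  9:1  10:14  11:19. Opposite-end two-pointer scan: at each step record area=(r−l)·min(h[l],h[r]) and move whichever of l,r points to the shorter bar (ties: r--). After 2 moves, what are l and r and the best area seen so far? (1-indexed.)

[1,11] min(6,19)*10=60 best=60 * → l++
[2,11] min(19,19)*9=171 best=171 * → r--

l=2, r=10, best area=171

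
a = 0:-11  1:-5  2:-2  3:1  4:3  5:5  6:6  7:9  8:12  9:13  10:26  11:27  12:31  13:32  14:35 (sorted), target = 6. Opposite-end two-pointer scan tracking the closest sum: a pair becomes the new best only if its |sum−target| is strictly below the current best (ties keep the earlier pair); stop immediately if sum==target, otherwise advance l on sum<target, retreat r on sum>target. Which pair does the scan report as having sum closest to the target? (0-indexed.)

pair (1, 5) with sum 6 (|Δ|=0)

l=0 r=14: -11+35=24 d=18 *, r--
l=0 r=13: -11+32=21 d=15 *, r--
l=0 r=12: -11+31=20 d=14 *, r--
l=0 r=11: -11+27=16 d=10 *, r--
l=0 r=10: -11+26=15 d=9 *, r--
l=0 r=9: -11+13=2 d=4 *, l++
l=1 r=9: -5+13=8 d=2 *, r--
l=1 r=8: -5+12=7 d=1 *, r--
l=1 r=7: -5+9=4 d=2, l++
l=2 r=7: -2+9=7 d=1, r--
l=2 r=6: -2+6=4 d=2, l++
l=3 r=6: 1+6=7 d=1, r--
l=3 r=5: 1+5=6 d=0 *, stop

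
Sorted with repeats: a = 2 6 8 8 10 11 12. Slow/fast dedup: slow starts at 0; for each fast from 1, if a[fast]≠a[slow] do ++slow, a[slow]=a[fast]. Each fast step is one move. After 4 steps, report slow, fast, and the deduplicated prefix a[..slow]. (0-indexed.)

slow=3, fast=5, prefix=[2, 6, 8, 10]

(s=0,f=1) a[fast]=6≠a[slow]=2 write a[1]=6 → slow++,fast++
(s=1,f=2) a[fast]=8≠a[slow]=6 write a[2]=8 → slow++,fast++
(s=2,f=3) a[fast]=8=a[slow] dup → fast++
(s=2,f=4) a[fast]=10≠a[slow]=8 write a[3]=10 → slow++,fast++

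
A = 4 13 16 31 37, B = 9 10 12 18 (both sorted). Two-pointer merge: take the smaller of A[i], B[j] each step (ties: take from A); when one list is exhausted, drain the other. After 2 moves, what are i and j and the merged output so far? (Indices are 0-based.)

[i=0,j=0] A[i]=4<=B[j]=9 take 4 → i++
[i=1,j=0] A[i]=13>B[j]=9 take 9 → j++

i=1, j=1, merged so far=[4, 9]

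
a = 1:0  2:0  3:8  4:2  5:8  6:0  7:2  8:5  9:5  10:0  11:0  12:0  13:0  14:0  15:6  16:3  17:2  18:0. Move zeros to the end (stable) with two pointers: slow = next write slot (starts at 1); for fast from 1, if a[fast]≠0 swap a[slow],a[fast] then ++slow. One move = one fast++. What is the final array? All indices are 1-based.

[8, 2, 8, 2, 5, 5, 6, 3, 2, 0, 0, 0, 0, 0, 0, 0, 0, 0]

(s=1,f=1) a[fast]=0 → fast++
(s=1,f=2) a[fast]=0 → fast++
(s=1,f=3) a[fast]=8≠0 swap→a[1]=8 → slow++,fast++
(s=2,f=4) a[fast]=2≠0 swap→a[2]=2 → slow++,fast++
(s=3,f=5) a[fast]=8≠0 swap→a[3]=8 → slow++,fast++
(s=4,f=6) a[fast]=0 → fast++
(s=4,f=7) a[fast]=2≠0 swap→a[4]=2 → slow++,fast++
(s=5,f=8) a[fast]=5≠0 swap→a[5]=5 → slow++,fast++
(s=6,f=9) a[fast]=5≠0 swap→a[6]=5 → slow++,fast++
(s=7,f=10) a[fast]=0 → fast++
(s=7,f=11) a[fast]=0 → fast++
(s=7,f=12) a[fast]=0 → fast++
(s=7,f=13) a[fast]=0 → fast++
(s=7,f=14) a[fast]=0 → fast++
(s=7,f=15) a[fast]=6≠0 swap→a[7]=6 → slow++,fast++
(s=8,f=16) a[fast]=3≠0 swap→a[8]=3 → slow++,fast++
(s=9,f=17) a[fast]=2≠0 swap→a[9]=2 → slow++,fast++
(s=10,f=18) a[fast]=0 → fast++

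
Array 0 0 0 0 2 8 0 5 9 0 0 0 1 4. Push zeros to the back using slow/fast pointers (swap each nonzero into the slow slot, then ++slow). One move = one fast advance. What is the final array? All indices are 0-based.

(s=0,f=0) a[fast]=0 → fast++
(s=0,f=1) a[fast]=0 → fast++
(s=0,f=2) a[fast]=0 → fast++
(s=0,f=3) a[fast]=0 → fast++
(s=0,f=4) a[fast]=2≠0 swap→a[0]=2 → slow++,fast++
(s=1,f=5) a[fast]=8≠0 swap→a[1]=8 → slow++,fast++
(s=2,f=6) a[fast]=0 → fast++
(s=2,f=7) a[fast]=5≠0 swap→a[2]=5 → slow++,fast++
(s=3,f=8) a[fast]=9≠0 swap→a[3]=9 → slow++,fast++
(s=4,f=9) a[fast]=0 → fast++
(s=4,f=10) a[fast]=0 → fast++
(s=4,f=11) a[fast]=0 → fast++
(s=4,f=12) a[fast]=1≠0 swap→a[4]=1 → slow++,fast++
(s=5,f=13) a[fast]=4≠0 swap→a[5]=4 → slow++,fast++

[2, 8, 5, 9, 1, 4, 0, 0, 0, 0, 0, 0, 0, 0]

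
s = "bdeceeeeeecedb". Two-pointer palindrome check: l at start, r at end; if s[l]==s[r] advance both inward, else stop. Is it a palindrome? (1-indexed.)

l=1 r=14: 'b'=='b', l++,r--
l=2 r=13: 'd'=='d', l++,r--
l=3 r=12: 'e'=='e', l++,r--
l=4 r=11: 'c'=='c', l++,r--
l=5 r=10: 'e'=='e', l++,r--
l=6 r=9: 'e'=='e', l++,r--
l=7 r=8: 'e'=='e', l++,r--

palindrome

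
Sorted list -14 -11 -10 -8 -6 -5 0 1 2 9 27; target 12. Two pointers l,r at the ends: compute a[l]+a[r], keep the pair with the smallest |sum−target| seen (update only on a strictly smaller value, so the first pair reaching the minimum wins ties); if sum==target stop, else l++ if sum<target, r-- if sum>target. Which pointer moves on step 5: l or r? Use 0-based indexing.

l

l=0 r=10: -14+27=13 d=1 *, r--
l=0 r=9: -14+9=-5 d=17, l++
l=1 r=9: -11+9=-2 d=14, l++
l=2 r=9: -10+9=-1 d=13, l++
l=3 r=9: -8+9=1 d=11, l++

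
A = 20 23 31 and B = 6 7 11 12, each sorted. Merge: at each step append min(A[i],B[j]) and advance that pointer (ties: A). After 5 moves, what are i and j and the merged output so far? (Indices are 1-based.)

i=1 j=1: A[i]=20>B[j]=6 take 6, j++
i=1 j=2: A[i]=20>B[j]=7 take 7, j++
i=1 j=3: A[i]=20>B[j]=11 take 11, j++
i=1 j=4: A[i]=20>B[j]=12 take 12, j++
i=1 j=5: B done, take A[i]=20, i++

i=2, j=5, merged so far=[6, 7, 11, 12, 20]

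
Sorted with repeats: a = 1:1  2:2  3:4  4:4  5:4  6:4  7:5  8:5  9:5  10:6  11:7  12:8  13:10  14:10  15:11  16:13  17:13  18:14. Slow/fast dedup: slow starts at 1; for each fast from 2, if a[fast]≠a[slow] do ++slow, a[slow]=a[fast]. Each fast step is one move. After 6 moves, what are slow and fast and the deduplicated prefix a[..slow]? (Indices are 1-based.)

slow=1 fast=2: a[fast]=2≠a[slow]=1 write a[2]=2, slow++,fast++
slow=2 fast=3: a[fast]=4≠a[slow]=2 write a[3]=4, slow++,fast++
slow=3 fast=4: a[fast]=4=a[slow] dup, fast++
slow=3 fast=5: a[fast]=4=a[slow] dup, fast++
slow=3 fast=6: a[fast]=4=a[slow] dup, fast++
slow=3 fast=7: a[fast]=5≠a[slow]=4 write a[4]=5, slow++,fast++

slow=4, fast=8, prefix=[1, 2, 4, 5]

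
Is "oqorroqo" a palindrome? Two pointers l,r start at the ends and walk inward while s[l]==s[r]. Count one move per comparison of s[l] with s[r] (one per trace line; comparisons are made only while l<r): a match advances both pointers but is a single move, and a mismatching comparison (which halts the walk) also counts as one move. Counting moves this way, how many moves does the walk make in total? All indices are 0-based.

[0,7] 'o'=='o' → l++,r--
[1,6] 'q'=='q' → l++,r--
[2,5] 'o'=='o' → l++,r--
[3,4] 'r'=='r' → l++,r--

4 moves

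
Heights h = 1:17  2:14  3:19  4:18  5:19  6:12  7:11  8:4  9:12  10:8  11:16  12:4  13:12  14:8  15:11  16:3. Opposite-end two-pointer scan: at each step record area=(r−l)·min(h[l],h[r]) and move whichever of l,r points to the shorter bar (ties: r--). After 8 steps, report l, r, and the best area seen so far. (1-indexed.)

l=1, r=8, best area=160

l=1 r=16: min(17,3)*15=45 best=45 *, r--
l=1 r=15: min(17,11)*14=154 best=154 *, r--
l=1 r=14: min(17,8)*13=104 best=154, r--
l=1 r=13: min(17,12)*12=144 best=154, r--
l=1 r=12: min(17,4)*11=44 best=154, r--
l=1 r=11: min(17,16)*10=160 best=160 *, r--
l=1 r=10: min(17,8)*9=72 best=160, r--
l=1 r=9: min(17,12)*8=96 best=160, r--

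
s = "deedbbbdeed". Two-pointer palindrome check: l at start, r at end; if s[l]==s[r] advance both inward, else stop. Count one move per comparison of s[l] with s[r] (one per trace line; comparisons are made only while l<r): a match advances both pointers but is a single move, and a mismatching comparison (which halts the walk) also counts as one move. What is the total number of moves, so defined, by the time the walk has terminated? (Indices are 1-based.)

[1,11] 'd'=='d' → l++,r--
[2,10] 'e'=='e' → l++,r--
[3,9] 'e'=='e' → l++,r--
[4,8] 'd'=='d' → l++,r--
[5,7] 'b'=='b' → l++,r--

5 moves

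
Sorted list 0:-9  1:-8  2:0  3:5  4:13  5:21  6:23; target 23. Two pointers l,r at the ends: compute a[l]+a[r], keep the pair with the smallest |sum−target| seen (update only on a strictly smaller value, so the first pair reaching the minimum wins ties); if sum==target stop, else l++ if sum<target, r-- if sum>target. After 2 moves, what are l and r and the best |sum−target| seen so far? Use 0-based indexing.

l=2, r=6, best |Δ|=8

l=0 r=6: -9+23=14 d=9 *, l++
l=1 r=6: -8+23=15 d=8 *, l++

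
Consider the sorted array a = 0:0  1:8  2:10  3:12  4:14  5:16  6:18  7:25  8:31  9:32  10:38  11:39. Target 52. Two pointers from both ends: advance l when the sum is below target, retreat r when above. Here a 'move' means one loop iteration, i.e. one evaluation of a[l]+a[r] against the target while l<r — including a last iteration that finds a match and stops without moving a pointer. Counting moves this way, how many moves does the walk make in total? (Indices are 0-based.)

6 moves

[0,11] 0+39=39 <52 → l++
[1,11] 8+39=47 <52 → l++
[2,11] 10+39=49 <52 → l++
[3,11] 12+39=51 <52 → l++
[4,11] 14+39=53 >52 → r--
[4,10] 14+38=52 → found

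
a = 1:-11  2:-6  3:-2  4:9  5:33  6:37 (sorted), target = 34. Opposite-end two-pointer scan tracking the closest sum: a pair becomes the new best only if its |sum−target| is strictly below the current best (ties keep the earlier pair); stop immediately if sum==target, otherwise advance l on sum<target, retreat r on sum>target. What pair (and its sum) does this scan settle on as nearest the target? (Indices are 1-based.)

l=1 r=6: -11+37=26 d=8 *, l++
l=2 r=6: -6+37=31 d=3 *, l++
l=3 r=6: -2+37=35 d=1 *, r--
l=3 r=5: -2+33=31 d=3, l++
l=4 r=5: 9+33=42 d=8, r--

pair (-2, 37) with sum 35 (|Δ|=1)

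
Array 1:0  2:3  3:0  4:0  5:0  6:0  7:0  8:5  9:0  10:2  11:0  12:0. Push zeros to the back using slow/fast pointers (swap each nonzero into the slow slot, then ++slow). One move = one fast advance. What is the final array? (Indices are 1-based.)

[3, 5, 2, 0, 0, 0, 0, 0, 0, 0, 0, 0]

slow=1 fast=1: a[fast]=0, fast++
slow=1 fast=2: a[fast]=3≠0 swap→a[1]=3, slow++,fast++
slow=2 fast=3: a[fast]=0, fast++
slow=2 fast=4: a[fast]=0, fast++
slow=2 fast=5: a[fast]=0, fast++
slow=2 fast=6: a[fast]=0, fast++
slow=2 fast=7: a[fast]=0, fast++
slow=2 fast=8: a[fast]=5≠0 swap→a[2]=5, slow++,fast++
slow=3 fast=9: a[fast]=0, fast++
slow=3 fast=10: a[fast]=2≠0 swap→a[3]=2, slow++,fast++
slow=4 fast=11: a[fast]=0, fast++
slow=4 fast=12: a[fast]=0, fast++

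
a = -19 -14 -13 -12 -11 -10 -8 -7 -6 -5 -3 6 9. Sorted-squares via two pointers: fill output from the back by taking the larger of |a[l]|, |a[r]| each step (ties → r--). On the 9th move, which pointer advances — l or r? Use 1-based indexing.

[1,13] |-19|>|9| out[13]=361 → l++
[2,13] |-14|>|9| out[12]=196 → l++
[3,13] |-13|>|9| out[11]=169 → l++
[4,13] |-12|>|9| out[10]=144 → l++
[5,13] |-11|>|9| out[9]=121 → l++
[6,13] |-10|>|9| out[8]=100 → l++
[7,13] |-8|<=|9| out[7]=81 → r--
[7,12] |-8|>|6| out[6]=64 → l++
[8,12] |-7|>|6| out[5]=49 → l++

l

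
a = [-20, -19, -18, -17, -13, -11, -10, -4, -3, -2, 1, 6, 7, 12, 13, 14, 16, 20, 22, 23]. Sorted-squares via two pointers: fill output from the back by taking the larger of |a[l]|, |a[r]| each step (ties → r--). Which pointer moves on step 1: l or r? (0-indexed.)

[0,19] |-20|<=|23| out[19]=529 → r--

r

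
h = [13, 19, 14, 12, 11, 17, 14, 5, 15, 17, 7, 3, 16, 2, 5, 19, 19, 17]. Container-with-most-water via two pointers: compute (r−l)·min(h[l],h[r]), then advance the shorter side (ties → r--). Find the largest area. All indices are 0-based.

max area = 285

[0,17] min(13,17)*17=221 best=221 * → l++
[1,17] min(19,17)*16=272 best=272 * → r--
[1,16] min(19,19)*15=285 best=285 * → r--
[1,15] min(19,19)*14=266 best=285 → r--
[1,14] min(19,5)*13=65 best=285 → r--
[1,13] min(19,2)*12=24 best=285 → r--
[1,12] min(19,16)*11=176 best=285 → r--
[1,11] min(19,3)*10=30 best=285 → r--
[1,10] min(19,7)*9=63 best=285 → r--
[1,9] min(19,17)*8=136 best=285 → r--
[1,8] min(19,15)*7=105 best=285 → r--
[1,7] min(19,5)*6=30 best=285 → r--
[1,6] min(19,14)*5=70 best=285 → r--
[1,5] min(19,17)*4=68 best=285 → r--
[1,4] min(19,11)*3=33 best=285 → r--
[1,3] min(19,12)*2=24 best=285 → r--
[1,2] min(19,14)*1=14 best=285 → r--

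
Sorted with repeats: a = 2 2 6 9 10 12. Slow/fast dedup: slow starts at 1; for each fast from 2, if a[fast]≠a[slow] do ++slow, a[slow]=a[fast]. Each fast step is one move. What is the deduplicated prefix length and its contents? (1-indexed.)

length 5; prefix = [2, 6, 9, 10, 12]

(s=1,f=2) a[fast]=2=a[slow] dup → fast++
(s=1,f=3) a[fast]=6≠a[slow]=2 write a[2]=6 → slow++,fast++
(s=2,f=4) a[fast]=9≠a[slow]=6 write a[3]=9 → slow++,fast++
(s=3,f=5) a[fast]=10≠a[slow]=9 write a[4]=10 → slow++,fast++
(s=4,f=6) a[fast]=12≠a[slow]=10 write a[5]=12 → slow++,fast++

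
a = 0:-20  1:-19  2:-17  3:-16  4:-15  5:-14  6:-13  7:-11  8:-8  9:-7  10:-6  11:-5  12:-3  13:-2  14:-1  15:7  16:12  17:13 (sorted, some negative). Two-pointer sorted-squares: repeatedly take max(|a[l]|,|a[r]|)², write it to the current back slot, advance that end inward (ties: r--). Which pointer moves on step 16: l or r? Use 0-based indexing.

[0,17] |-20|>|13| out[17]=400 → l++
[1,17] |-19|>|13| out[16]=361 → l++
[2,17] |-17|>|13| out[15]=289 → l++
[3,17] |-16|>|13| out[14]=256 → l++
[4,17] |-15|>|13| out[13]=225 → l++
[5,17] |-14|>|13| out[12]=196 → l++
[6,17] |-13|<=|13| out[11]=169 → r--
[6,16] |-13|>|12| out[10]=169 → l++
[7,16] |-11|<=|12| out[9]=144 → r--
[7,15] |-11|>|7| out[8]=121 → l++
[8,15] |-8|>|7| out[7]=64 → l++
[9,15] |-7|<=|7| out[6]=49 → r--
[9,14] |-7|>|-1| out[5]=49 → l++
[10,14] |-6|>|-1| out[4]=36 → l++
[11,14] |-5|>|-1| out[3]=25 → l++
[12,14] |-3|>|-1| out[2]=9 → l++

l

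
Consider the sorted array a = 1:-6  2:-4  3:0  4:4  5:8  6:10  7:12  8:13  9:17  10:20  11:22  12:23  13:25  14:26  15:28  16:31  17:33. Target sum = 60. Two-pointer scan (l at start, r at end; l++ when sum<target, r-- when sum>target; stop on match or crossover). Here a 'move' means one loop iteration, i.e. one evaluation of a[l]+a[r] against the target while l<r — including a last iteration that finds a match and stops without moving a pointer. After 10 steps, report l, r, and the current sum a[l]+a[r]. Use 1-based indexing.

l=1 r=17: -6+33=27 <60, l++
l=2 r=17: -4+33=29 <60, l++
l=3 r=17: 0+33=33 <60, l++
l=4 r=17: 4+33=37 <60, l++
l=5 r=17: 8+33=41 <60, l++
l=6 r=17: 10+33=43 <60, l++
l=7 r=17: 12+33=45 <60, l++
l=8 r=17: 13+33=46 <60, l++
l=9 r=17: 17+33=50 <60, l++
l=10 r=17: 20+33=53 <60, l++

l=11, r=17, sum=55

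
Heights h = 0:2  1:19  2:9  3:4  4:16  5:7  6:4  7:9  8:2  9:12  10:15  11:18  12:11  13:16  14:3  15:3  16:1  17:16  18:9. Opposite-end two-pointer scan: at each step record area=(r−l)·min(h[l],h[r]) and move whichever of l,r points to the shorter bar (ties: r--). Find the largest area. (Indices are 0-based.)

max area = 256

l=0 r=18: min(2,9)*18=36 best=36 *, l++
l=1 r=18: min(19,9)*17=153 best=153 *, r--
l=1 r=17: min(19,16)*16=256 best=256 *, r--
l=1 r=16: min(19,1)*15=15 best=256, r--
l=1 r=15: min(19,3)*14=42 best=256, r--
l=1 r=14: min(19,3)*13=39 best=256, r--
l=1 r=13: min(19,16)*12=192 best=256, r--
l=1 r=12: min(19,11)*11=121 best=256, r--
l=1 r=11: min(19,18)*10=180 best=256, r--
l=1 r=10: min(19,15)*9=135 best=256, r--
l=1 r=9: min(19,12)*8=96 best=256, r--
l=1 r=8: min(19,2)*7=14 best=256, r--
l=1 r=7: min(19,9)*6=54 best=256, r--
l=1 r=6: min(19,4)*5=20 best=256, r--
l=1 r=5: min(19,7)*4=28 best=256, r--
l=1 r=4: min(19,16)*3=48 best=256, r--
l=1 r=3: min(19,4)*2=8 best=256, r--
l=1 r=2: min(19,9)*1=9 best=256, r--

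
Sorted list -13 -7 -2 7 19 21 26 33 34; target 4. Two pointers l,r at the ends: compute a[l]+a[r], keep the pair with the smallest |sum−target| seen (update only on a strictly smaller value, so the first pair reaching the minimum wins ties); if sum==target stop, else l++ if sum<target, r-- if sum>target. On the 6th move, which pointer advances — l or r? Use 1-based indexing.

l

l=1 r=9: -13+34=21 d=17 *, r--
l=1 r=8: -13+33=20 d=16 *, r--
l=1 r=7: -13+26=13 d=9 *, r--
l=1 r=6: -13+21=8 d=4 *, r--
l=1 r=5: -13+19=6 d=2 *, r--
l=1 r=4: -13+7=-6 d=10, l++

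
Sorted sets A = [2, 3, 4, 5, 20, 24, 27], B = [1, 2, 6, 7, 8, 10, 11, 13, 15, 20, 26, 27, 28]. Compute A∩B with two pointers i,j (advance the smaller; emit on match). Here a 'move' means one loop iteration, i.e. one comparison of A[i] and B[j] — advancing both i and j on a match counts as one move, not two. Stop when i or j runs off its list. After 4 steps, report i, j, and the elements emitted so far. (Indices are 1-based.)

i=4, j=3, emitted=[2]

i=1 j=1: 2>1, j++
i=1 j=2: 2==2 emit, i++,j++
i=2 j=3: 3<6, i++
i=3 j=3: 4<6, i++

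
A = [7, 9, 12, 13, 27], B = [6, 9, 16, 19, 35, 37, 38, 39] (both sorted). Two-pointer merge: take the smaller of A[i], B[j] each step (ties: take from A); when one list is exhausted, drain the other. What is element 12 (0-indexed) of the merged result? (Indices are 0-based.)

merged[12] = 39

i=0 j=0: A[i]=7>B[j]=6 take 6, j++
i=0 j=1: A[i]=7<=B[j]=9 take 7, i++
i=1 j=1: A[i]=9<=B[j]=9 take 9, i++
i=2 j=1: A[i]=12>B[j]=9 take 9, j++
i=2 j=2: A[i]=12<=B[j]=16 take 12, i++
i=3 j=2: A[i]=13<=B[j]=16 take 13, i++
i=4 j=2: A[i]=27>B[j]=16 take 16, j++
i=4 j=3: A[i]=27>B[j]=19 take 19, j++
i=4 j=4: A[i]=27<=B[j]=35 take 27, i++
i=5 j=4: A done, take B[j]=35, j++
i=5 j=5: A done, take B[j]=37, j++
i=5 j=6: A done, take B[j]=38, j++
i=5 j=7: A done, take B[j]=39, j++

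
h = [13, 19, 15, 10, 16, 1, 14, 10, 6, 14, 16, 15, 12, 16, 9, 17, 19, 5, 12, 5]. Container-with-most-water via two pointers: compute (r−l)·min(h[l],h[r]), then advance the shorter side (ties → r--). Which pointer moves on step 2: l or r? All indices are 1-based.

r

l=1 r=20: min(13,5)*19=95 best=95 *, r--
l=1 r=19: min(13,12)*18=216 best=216 *, r--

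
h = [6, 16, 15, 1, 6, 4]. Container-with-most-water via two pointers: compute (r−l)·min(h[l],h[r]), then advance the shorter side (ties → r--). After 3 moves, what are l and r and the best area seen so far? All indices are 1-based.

l=1, r=3, best area=24

l=1 r=6: min(6,4)*5=20 best=20 *, r--
l=1 r=5: min(6,6)*4=24 best=24 *, r--
l=1 r=4: min(6,1)*3=3 best=24, r--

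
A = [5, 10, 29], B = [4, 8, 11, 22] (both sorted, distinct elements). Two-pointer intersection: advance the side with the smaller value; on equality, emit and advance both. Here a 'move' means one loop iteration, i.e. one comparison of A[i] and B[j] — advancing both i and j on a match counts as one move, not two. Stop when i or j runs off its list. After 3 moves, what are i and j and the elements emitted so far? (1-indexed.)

[i=1,j=1] 5>4 → j++
[i=1,j=2] 5<8 → i++
[i=2,j=2] 10>8 → j++

i=2, j=3, emitted=[]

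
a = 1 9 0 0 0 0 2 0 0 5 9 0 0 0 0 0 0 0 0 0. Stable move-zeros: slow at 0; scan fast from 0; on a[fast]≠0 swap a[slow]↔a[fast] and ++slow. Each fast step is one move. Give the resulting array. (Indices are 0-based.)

slow=0 fast=0: a[fast]=1≠0 swap→a[0]=1, slow++,fast++
slow=1 fast=1: a[fast]=9≠0 swap→a[1]=9, slow++,fast++
slow=2 fast=2: a[fast]=0, fast++
slow=2 fast=3: a[fast]=0, fast++
slow=2 fast=4: a[fast]=0, fast++
slow=2 fast=5: a[fast]=0, fast++
slow=2 fast=6: a[fast]=2≠0 swap→a[2]=2, slow++,fast++
slow=3 fast=7: a[fast]=0, fast++
slow=3 fast=8: a[fast]=0, fast++
slow=3 fast=9: a[fast]=5≠0 swap→a[3]=5, slow++,fast++
slow=4 fast=10: a[fast]=9≠0 swap→a[4]=9, slow++,fast++
slow=5 fast=11: a[fast]=0, fast++
slow=5 fast=12: a[fast]=0, fast++
slow=5 fast=13: a[fast]=0, fast++
slow=5 fast=14: a[fast]=0, fast++
slow=5 fast=15: a[fast]=0, fast++
slow=5 fast=16: a[fast]=0, fast++
slow=5 fast=17: a[fast]=0, fast++
slow=5 fast=18: a[fast]=0, fast++
slow=5 fast=19: a[fast]=0, fast++

[1, 9, 2, 5, 9, 0, 0, 0, 0, 0, 0, 0, 0, 0, 0, 0, 0, 0, 0, 0]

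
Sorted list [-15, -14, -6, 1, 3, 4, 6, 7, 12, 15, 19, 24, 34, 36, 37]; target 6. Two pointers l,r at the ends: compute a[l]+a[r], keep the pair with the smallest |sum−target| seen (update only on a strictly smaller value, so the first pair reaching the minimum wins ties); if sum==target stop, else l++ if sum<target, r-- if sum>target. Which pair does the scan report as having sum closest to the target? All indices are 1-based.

[1,15] -15+37=22 d=16 * → r--
[1,14] -15+36=21 d=15 * → r--
[1,13] -15+34=19 d=13 * → r--
[1,12] -15+24=9 d=3 * → r--
[1,11] -15+19=4 d=2 * → l++
[2,11] -14+19=5 d=1 * → l++
[3,11] -6+19=13 d=7 → r--
[3,10] -6+15=9 d=3 → r--
[3,9] -6+12=6 d=0 * → stop

pair (-6, 12) with sum 6 (|Δ|=0)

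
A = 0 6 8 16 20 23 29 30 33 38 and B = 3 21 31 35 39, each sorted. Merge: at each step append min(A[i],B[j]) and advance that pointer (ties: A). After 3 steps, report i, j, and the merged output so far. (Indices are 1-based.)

i=3, j=2, merged so far=[0, 3, 6]

[i=1,j=1] A[i]=0<=B[j]=3 take 0 → i++
[i=2,j=1] A[i]=6>B[j]=3 take 3 → j++
[i=2,j=2] A[i]=6<=B[j]=21 take 6 → i++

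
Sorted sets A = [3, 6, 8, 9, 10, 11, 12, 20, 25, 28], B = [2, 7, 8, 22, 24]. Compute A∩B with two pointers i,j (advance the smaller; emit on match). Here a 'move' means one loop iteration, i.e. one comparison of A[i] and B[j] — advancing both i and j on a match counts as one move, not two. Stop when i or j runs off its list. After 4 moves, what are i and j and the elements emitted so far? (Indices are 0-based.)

i=2, j=2, emitted=[]

[i=0,j=0] 3>2 → j++
[i=0,j=1] 3<7 → i++
[i=1,j=1] 6<7 → i++
[i=2,j=1] 8>7 → j++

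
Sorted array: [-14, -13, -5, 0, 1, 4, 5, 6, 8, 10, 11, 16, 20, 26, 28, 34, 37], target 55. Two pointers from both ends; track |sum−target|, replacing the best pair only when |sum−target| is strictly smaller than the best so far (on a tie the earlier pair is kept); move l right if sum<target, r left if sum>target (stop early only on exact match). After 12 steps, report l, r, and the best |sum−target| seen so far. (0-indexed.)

l=12, r=16, best |Δ|=2

[0,16] -14+37=23 d=32 * → l++
[1,16] -13+37=24 d=31 * → l++
[2,16] -5+37=32 d=23 * → l++
[3,16] 0+37=37 d=18 * → l++
[4,16] 1+37=38 d=17 * → l++
[5,16] 4+37=41 d=14 * → l++
[6,16] 5+37=42 d=13 * → l++
[7,16] 6+37=43 d=12 * → l++
[8,16] 8+37=45 d=10 * → l++
[9,16] 10+37=47 d=8 * → l++
[10,16] 11+37=48 d=7 * → l++
[11,16] 16+37=53 d=2 * → l++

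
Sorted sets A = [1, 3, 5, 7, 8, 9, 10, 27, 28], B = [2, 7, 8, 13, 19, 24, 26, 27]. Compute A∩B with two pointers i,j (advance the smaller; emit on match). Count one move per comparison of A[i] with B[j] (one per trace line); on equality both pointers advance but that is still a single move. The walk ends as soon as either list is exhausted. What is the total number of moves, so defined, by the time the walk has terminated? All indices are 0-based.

13 moves

[i=0,j=0] 1<2 → i++
[i=1,j=0] 3>2 → j++
[i=1,j=1] 3<7 → i++
[i=2,j=1] 5<7 → i++
[i=3,j=1] 7==7 emit → i++,j++
[i=4,j=2] 8==8 emit → i++,j++
[i=5,j=3] 9<13 → i++
[i=6,j=3] 10<13 → i++
[i=7,j=3] 27>13 → j++
[i=7,j=4] 27>19 → j++
[i=7,j=5] 27>24 → j++
[i=7,j=6] 27>26 → j++
[i=7,j=7] 27==27 emit → i++,j++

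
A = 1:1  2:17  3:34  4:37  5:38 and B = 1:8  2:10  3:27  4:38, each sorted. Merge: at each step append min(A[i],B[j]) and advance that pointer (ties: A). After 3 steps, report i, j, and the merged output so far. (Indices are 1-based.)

[i=1,j=1] A[i]=1<=B[j]=8 take 1 → i++
[i=2,j=1] A[i]=17>B[j]=8 take 8 → j++
[i=2,j=2] A[i]=17>B[j]=10 take 10 → j++

i=2, j=3, merged so far=[1, 8, 10]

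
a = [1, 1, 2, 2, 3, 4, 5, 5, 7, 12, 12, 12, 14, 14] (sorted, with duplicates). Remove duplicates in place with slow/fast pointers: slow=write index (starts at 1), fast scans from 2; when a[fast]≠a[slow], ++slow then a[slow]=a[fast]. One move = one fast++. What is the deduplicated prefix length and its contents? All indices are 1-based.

slow=1 fast=2: a[fast]=1=a[slow] dup, fast++
slow=1 fast=3: a[fast]=2≠a[slow]=1 write a[2]=2, slow++,fast++
slow=2 fast=4: a[fast]=2=a[slow] dup, fast++
slow=2 fast=5: a[fast]=3≠a[slow]=2 write a[3]=3, slow++,fast++
slow=3 fast=6: a[fast]=4≠a[slow]=3 write a[4]=4, slow++,fast++
slow=4 fast=7: a[fast]=5≠a[slow]=4 write a[5]=5, slow++,fast++
slow=5 fast=8: a[fast]=5=a[slow] dup, fast++
slow=5 fast=9: a[fast]=7≠a[slow]=5 write a[6]=7, slow++,fast++
slow=6 fast=10: a[fast]=12≠a[slow]=7 write a[7]=12, slow++,fast++
slow=7 fast=11: a[fast]=12=a[slow] dup, fast++
slow=7 fast=12: a[fast]=12=a[slow] dup, fast++
slow=7 fast=13: a[fast]=14≠a[slow]=12 write a[8]=14, slow++,fast++
slow=8 fast=14: a[fast]=14=a[slow] dup, fast++

length 8; prefix = [1, 2, 3, 4, 5, 7, 12, 14]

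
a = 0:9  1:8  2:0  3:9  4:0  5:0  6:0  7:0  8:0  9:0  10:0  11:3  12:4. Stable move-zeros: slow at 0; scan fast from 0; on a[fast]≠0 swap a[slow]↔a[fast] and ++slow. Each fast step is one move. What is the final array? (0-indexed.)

slow=0 fast=0: a[fast]=9≠0 swap→a[0]=9, slow++,fast++
slow=1 fast=1: a[fast]=8≠0 swap→a[1]=8, slow++,fast++
slow=2 fast=2: a[fast]=0, fast++
slow=2 fast=3: a[fast]=9≠0 swap→a[2]=9, slow++,fast++
slow=3 fast=4: a[fast]=0, fast++
slow=3 fast=5: a[fast]=0, fast++
slow=3 fast=6: a[fast]=0, fast++
slow=3 fast=7: a[fast]=0, fast++
slow=3 fast=8: a[fast]=0, fast++
slow=3 fast=9: a[fast]=0, fast++
slow=3 fast=10: a[fast]=0, fast++
slow=3 fast=11: a[fast]=3≠0 swap→a[3]=3, slow++,fast++
slow=4 fast=12: a[fast]=4≠0 swap→a[4]=4, slow++,fast++

[9, 8, 9, 3, 4, 0, 0, 0, 0, 0, 0, 0, 0]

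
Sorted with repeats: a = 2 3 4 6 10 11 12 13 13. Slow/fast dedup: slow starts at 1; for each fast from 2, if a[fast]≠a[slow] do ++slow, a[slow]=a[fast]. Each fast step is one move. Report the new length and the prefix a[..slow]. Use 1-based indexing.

slow=1 fast=2: a[fast]=3≠a[slow]=2 write a[2]=3, slow++,fast++
slow=2 fast=3: a[fast]=4≠a[slow]=3 write a[3]=4, slow++,fast++
slow=3 fast=4: a[fast]=6≠a[slow]=4 write a[4]=6, slow++,fast++
slow=4 fast=5: a[fast]=10≠a[slow]=6 write a[5]=10, slow++,fast++
slow=5 fast=6: a[fast]=11≠a[slow]=10 write a[6]=11, slow++,fast++
slow=6 fast=7: a[fast]=12≠a[slow]=11 write a[7]=12, slow++,fast++
slow=7 fast=8: a[fast]=13≠a[slow]=12 write a[8]=13, slow++,fast++
slow=8 fast=9: a[fast]=13=a[slow] dup, fast++

length 8; prefix = [2, 3, 4, 6, 10, 11, 12, 13]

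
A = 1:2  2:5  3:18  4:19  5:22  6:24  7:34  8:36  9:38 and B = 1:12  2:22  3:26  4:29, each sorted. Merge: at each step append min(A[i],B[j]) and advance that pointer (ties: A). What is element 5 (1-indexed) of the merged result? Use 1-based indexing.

merged[5] = 19

i=1 j=1: A[i]=2<=B[j]=12 take 2, i++
i=2 j=1: A[i]=5<=B[j]=12 take 5, i++
i=3 j=1: A[i]=18>B[j]=12 take 12, j++
i=3 j=2: A[i]=18<=B[j]=22 take 18, i++
i=4 j=2: A[i]=19<=B[j]=22 take 19, i++
i=5 j=2: A[i]=22<=B[j]=22 take 22, i++
i=6 j=2: A[i]=24>B[j]=22 take 22, j++
i=6 j=3: A[i]=24<=B[j]=26 take 24, i++
i=7 j=3: A[i]=34>B[j]=26 take 26, j++
i=7 j=4: A[i]=34>B[j]=29 take 29, j++
i=7 j=5: B done, take A[i]=34, i++
i=8 j=5: B done, take A[i]=36, i++
i=9 j=5: B done, take A[i]=38, i++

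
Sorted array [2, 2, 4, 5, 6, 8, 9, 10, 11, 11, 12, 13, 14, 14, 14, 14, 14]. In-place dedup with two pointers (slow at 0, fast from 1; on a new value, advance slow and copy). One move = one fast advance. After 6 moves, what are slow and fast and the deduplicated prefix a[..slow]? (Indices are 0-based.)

(s=0,f=1) a[fast]=2=a[slow] dup → fast++
(s=0,f=2) a[fast]=4≠a[slow]=2 write a[1]=4 → slow++,fast++
(s=1,f=3) a[fast]=5≠a[slow]=4 write a[2]=5 → slow++,fast++
(s=2,f=4) a[fast]=6≠a[slow]=5 write a[3]=6 → slow++,fast++
(s=3,f=5) a[fast]=8≠a[slow]=6 write a[4]=8 → slow++,fast++
(s=4,f=6) a[fast]=9≠a[slow]=8 write a[5]=9 → slow++,fast++

slow=5, fast=7, prefix=[2, 4, 5, 6, 8, 9]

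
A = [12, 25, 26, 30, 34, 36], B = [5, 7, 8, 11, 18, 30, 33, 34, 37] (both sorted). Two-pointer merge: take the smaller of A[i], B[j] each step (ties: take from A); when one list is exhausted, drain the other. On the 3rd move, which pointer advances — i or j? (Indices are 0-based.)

i=0 j=0: A[i]=12>B[j]=5 take 5, j++
i=0 j=1: A[i]=12>B[j]=7 take 7, j++
i=0 j=2: A[i]=12>B[j]=8 take 8, j++

j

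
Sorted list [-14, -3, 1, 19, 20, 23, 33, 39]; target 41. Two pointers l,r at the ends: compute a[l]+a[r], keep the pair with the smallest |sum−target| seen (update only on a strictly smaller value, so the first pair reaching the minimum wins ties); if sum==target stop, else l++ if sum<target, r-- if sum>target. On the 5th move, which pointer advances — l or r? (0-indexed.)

[0,7] -14+39=25 d=16 * → l++
[1,7] -3+39=36 d=5 * → l++
[2,7] 1+39=40 d=1 * → l++
[3,7] 19+39=58 d=17 → r--
[3,6] 19+33=52 d=11 → r--

r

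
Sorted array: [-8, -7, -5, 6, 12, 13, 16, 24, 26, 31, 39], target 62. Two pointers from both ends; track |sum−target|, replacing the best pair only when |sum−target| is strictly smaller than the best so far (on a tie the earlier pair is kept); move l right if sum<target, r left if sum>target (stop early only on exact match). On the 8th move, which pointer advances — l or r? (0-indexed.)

l=0 r=10: -8+39=31 d=31 *, l++
l=1 r=10: -7+39=32 d=30 *, l++
l=2 r=10: -5+39=34 d=28 *, l++
l=3 r=10: 6+39=45 d=17 *, l++
l=4 r=10: 12+39=51 d=11 *, l++
l=5 r=10: 13+39=52 d=10 *, l++
l=6 r=10: 16+39=55 d=7 *, l++
l=7 r=10: 24+39=63 d=1 *, r--

r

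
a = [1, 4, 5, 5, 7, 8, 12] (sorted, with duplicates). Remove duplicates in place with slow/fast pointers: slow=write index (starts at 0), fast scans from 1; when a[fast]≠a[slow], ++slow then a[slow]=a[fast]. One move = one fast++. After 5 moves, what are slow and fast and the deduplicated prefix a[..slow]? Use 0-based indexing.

slow=4, fast=6, prefix=[1, 4, 5, 7, 8]

(s=0,f=1) a[fast]=4≠a[slow]=1 write a[1]=4 → slow++,fast++
(s=1,f=2) a[fast]=5≠a[slow]=4 write a[2]=5 → slow++,fast++
(s=2,f=3) a[fast]=5=a[slow] dup → fast++
(s=2,f=4) a[fast]=7≠a[slow]=5 write a[3]=7 → slow++,fast++
(s=3,f=5) a[fast]=8≠a[slow]=7 write a[4]=8 → slow++,fast++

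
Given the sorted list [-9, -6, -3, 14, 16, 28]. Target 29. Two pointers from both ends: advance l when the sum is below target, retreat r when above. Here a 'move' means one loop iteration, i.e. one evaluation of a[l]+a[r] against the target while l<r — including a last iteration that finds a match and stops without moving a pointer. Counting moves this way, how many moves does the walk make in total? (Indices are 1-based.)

5 moves

l=1 r=6: -9+28=19 <29, l++
l=2 r=6: -6+28=22 <29, l++
l=3 r=6: -3+28=25 <29, l++
l=4 r=6: 14+28=42 >29, r--
l=4 r=5: 14+16=30 >29, r--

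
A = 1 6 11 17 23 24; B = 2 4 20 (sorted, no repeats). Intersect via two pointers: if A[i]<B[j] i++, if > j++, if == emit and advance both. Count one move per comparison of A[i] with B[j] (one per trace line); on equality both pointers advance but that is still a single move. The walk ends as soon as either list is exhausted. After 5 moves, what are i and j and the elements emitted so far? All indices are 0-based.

[i=0,j=0] 1<2 → i++
[i=1,j=0] 6>2 → j++
[i=1,j=1] 6>4 → j++
[i=1,j=2] 6<20 → i++
[i=2,j=2] 11<20 → i++

i=3, j=2, emitted=[]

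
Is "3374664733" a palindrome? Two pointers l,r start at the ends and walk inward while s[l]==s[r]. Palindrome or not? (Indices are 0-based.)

l=0 r=9: '3'=='3', l++,r--
l=1 r=8: '3'=='3', l++,r--
l=2 r=7: '7'=='7', l++,r--
l=3 r=6: '4'=='4', l++,r--
l=4 r=5: '6'=='6', l++,r--

palindrome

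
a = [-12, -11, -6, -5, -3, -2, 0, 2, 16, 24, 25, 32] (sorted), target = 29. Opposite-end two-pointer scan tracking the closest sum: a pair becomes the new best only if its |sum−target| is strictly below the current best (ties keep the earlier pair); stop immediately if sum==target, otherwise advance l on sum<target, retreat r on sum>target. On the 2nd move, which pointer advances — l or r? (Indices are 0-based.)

l

[0,11] -12+32=20 d=9 * → l++
[1,11] -11+32=21 d=8 * → l++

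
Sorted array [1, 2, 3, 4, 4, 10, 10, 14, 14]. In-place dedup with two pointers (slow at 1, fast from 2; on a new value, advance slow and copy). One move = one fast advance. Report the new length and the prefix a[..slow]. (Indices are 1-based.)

(s=1,f=2) a[fast]=2≠a[slow]=1 write a[2]=2 → slow++,fast++
(s=2,f=3) a[fast]=3≠a[slow]=2 write a[3]=3 → slow++,fast++
(s=3,f=4) a[fast]=4≠a[slow]=3 write a[4]=4 → slow++,fast++
(s=4,f=5) a[fast]=4=a[slow] dup → fast++
(s=4,f=6) a[fast]=10≠a[slow]=4 write a[5]=10 → slow++,fast++
(s=5,f=7) a[fast]=10=a[slow] dup → fast++
(s=5,f=8) a[fast]=14≠a[slow]=10 write a[6]=14 → slow++,fast++
(s=6,f=9) a[fast]=14=a[slow] dup → fast++

length 6; prefix = [1, 2, 3, 4, 10, 14]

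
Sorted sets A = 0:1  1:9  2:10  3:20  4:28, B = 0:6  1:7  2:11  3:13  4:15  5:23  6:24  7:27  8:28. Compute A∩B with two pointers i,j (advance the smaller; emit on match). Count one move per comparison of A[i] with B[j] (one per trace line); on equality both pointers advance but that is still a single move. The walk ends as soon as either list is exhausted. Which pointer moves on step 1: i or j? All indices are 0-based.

i

i=0 j=0: 1<6, i++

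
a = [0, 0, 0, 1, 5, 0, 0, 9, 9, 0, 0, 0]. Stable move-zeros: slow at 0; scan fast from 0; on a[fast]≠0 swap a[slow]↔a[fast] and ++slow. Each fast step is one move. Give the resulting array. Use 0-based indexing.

[1, 5, 9, 9, 0, 0, 0, 0, 0, 0, 0, 0]

(s=0,f=0) a[fast]=0 → fast++
(s=0,f=1) a[fast]=0 → fast++
(s=0,f=2) a[fast]=0 → fast++
(s=0,f=3) a[fast]=1≠0 swap→a[0]=1 → slow++,fast++
(s=1,f=4) a[fast]=5≠0 swap→a[1]=5 → slow++,fast++
(s=2,f=5) a[fast]=0 → fast++
(s=2,f=6) a[fast]=0 → fast++
(s=2,f=7) a[fast]=9≠0 swap→a[2]=9 → slow++,fast++
(s=3,f=8) a[fast]=9≠0 swap→a[3]=9 → slow++,fast++
(s=4,f=9) a[fast]=0 → fast++
(s=4,f=10) a[fast]=0 → fast++
(s=4,f=11) a[fast]=0 → fast++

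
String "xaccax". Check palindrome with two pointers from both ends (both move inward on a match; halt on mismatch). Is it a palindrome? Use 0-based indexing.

palindrome

[0,5] 'x'=='x' → l++,r--
[1,4] 'a'=='a' → l++,r--
[2,3] 'c'=='c' → l++,r--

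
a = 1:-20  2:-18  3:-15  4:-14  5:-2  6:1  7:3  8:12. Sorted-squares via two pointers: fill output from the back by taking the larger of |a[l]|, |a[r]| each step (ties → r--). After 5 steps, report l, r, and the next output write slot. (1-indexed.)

l=1 r=8: |-20|>|12| out[8]=400, l++
l=2 r=8: |-18|>|12| out[7]=324, l++
l=3 r=8: |-15|>|12| out[6]=225, l++
l=4 r=8: |-14|>|12| out[5]=196, l++
l=5 r=8: |-2|<=|12| out[4]=144, r--

l=5, r=7, next write slot=3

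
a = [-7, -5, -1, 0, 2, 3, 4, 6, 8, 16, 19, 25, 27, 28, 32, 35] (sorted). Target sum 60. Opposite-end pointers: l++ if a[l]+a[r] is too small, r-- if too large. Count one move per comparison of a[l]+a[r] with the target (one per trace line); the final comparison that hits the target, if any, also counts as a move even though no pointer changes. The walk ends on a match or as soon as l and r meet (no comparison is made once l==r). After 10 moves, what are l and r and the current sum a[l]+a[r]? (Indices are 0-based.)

l=10, r=15, sum=54

l=0 r=15: -7+35=28 <60, l++
l=1 r=15: -5+35=30 <60, l++
l=2 r=15: -1+35=34 <60, l++
l=3 r=15: 0+35=35 <60, l++
l=4 r=15: 2+35=37 <60, l++
l=5 r=15: 3+35=38 <60, l++
l=6 r=15: 4+35=39 <60, l++
l=7 r=15: 6+35=41 <60, l++
l=8 r=15: 8+35=43 <60, l++
l=9 r=15: 16+35=51 <60, l++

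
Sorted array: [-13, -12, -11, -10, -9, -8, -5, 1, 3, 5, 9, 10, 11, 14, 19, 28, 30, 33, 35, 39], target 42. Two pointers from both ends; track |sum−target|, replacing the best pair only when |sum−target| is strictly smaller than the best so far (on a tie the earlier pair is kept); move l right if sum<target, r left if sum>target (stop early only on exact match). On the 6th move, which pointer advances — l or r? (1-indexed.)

l

l=1 r=20: -13+39=26 d=16 *, l++
l=2 r=20: -12+39=27 d=15 *, l++
l=3 r=20: -11+39=28 d=14 *, l++
l=4 r=20: -10+39=29 d=13 *, l++
l=5 r=20: -9+39=30 d=12 *, l++
l=6 r=20: -8+39=31 d=11 *, l++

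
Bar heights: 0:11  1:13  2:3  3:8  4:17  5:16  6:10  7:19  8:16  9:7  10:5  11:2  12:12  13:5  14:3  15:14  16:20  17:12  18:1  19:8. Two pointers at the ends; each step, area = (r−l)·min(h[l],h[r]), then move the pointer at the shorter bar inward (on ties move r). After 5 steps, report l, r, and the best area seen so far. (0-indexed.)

l=2, r=16, best area=195

[0,19] min(11,8)*19=152 best=152 * → r--
[0,18] min(11,1)*18=18 best=152 → r--
[0,17] min(11,12)*17=187 best=187 * → l++
[1,17] min(13,12)*16=192 best=192 * → r--
[1,16] min(13,20)*15=195 best=195 * → l++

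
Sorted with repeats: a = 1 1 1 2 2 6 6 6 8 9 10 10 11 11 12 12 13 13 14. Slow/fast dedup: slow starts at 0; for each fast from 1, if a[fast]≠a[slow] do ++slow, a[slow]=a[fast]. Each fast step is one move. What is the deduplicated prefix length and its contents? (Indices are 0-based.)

length 10; prefix = [1, 2, 6, 8, 9, 10, 11, 12, 13, 14]

(s=0,f=1) a[fast]=1=a[slow] dup → fast++
(s=0,f=2) a[fast]=1=a[slow] dup → fast++
(s=0,f=3) a[fast]=2≠a[slow]=1 write a[1]=2 → slow++,fast++
(s=1,f=4) a[fast]=2=a[slow] dup → fast++
(s=1,f=5) a[fast]=6≠a[slow]=2 write a[2]=6 → slow++,fast++
(s=2,f=6) a[fast]=6=a[slow] dup → fast++
(s=2,f=7) a[fast]=6=a[slow] dup → fast++
(s=2,f=8) a[fast]=8≠a[slow]=6 write a[3]=8 → slow++,fast++
(s=3,f=9) a[fast]=9≠a[slow]=8 write a[4]=9 → slow++,fast++
(s=4,f=10) a[fast]=10≠a[slow]=9 write a[5]=10 → slow++,fast++
(s=5,f=11) a[fast]=10=a[slow] dup → fast++
(s=5,f=12) a[fast]=11≠a[slow]=10 write a[6]=11 → slow++,fast++
(s=6,f=13) a[fast]=11=a[slow] dup → fast++
(s=6,f=14) a[fast]=12≠a[slow]=11 write a[7]=12 → slow++,fast++
(s=7,f=15) a[fast]=12=a[slow] dup → fast++
(s=7,f=16) a[fast]=13≠a[slow]=12 write a[8]=13 → slow++,fast++
(s=8,f=17) a[fast]=13=a[slow] dup → fast++
(s=8,f=18) a[fast]=14≠a[slow]=13 write a[9]=14 → slow++,fast++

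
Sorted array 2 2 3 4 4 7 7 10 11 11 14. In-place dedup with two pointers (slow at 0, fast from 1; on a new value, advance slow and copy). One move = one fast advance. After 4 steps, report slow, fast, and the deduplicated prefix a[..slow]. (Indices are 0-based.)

(s=0,f=1) a[fast]=2=a[slow] dup → fast++
(s=0,f=2) a[fast]=3≠a[slow]=2 write a[1]=3 → slow++,fast++
(s=1,f=3) a[fast]=4≠a[slow]=3 write a[2]=4 → slow++,fast++
(s=2,f=4) a[fast]=4=a[slow] dup → fast++

slow=2, fast=5, prefix=[2, 3, 4]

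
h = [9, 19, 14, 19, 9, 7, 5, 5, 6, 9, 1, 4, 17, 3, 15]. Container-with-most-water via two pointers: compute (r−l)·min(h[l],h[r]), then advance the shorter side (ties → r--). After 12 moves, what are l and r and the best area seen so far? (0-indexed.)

l=0 r=14: min(9,15)*14=126 best=126 *, l++
l=1 r=14: min(19,15)*13=195 best=195 *, r--
l=1 r=13: min(19,3)*12=36 best=195, r--
l=1 r=12: min(19,17)*11=187 best=195, r--
l=1 r=11: min(19,4)*10=40 best=195, r--
l=1 r=10: min(19,1)*9=9 best=195, r--
l=1 r=9: min(19,9)*8=72 best=195, r--
l=1 r=8: min(19,6)*7=42 best=195, r--
l=1 r=7: min(19,5)*6=30 best=195, r--
l=1 r=6: min(19,5)*5=25 best=195, r--
l=1 r=5: min(19,7)*4=28 best=195, r--
l=1 r=4: min(19,9)*3=27 best=195, r--

l=1, r=3, best area=195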